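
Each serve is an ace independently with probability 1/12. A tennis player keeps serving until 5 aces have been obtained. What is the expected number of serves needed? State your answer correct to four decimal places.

Y = total serves until the fifth success; negative binomial with r=5, p=0.083333.
E[Y] = r / p = 5 / 0.083333 = 60.000000

60.0000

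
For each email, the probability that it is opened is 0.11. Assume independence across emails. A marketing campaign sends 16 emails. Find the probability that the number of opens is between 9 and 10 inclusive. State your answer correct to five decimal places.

0.00001

X ~ Binomial(16, 0.11); P(9 ≤ X ≤ 10) = Σ C(16,k) p^k (1−p)^(16−k) over k:
  k=9: C(16,9)·0.11^9·0.89^7 = 0.0000119
  k=10: C(16,10)·0.11^10·0.89^6 = 0.0000010
Total = 0.0000130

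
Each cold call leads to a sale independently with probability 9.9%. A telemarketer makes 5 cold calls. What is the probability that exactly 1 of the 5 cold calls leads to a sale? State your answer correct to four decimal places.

X ~ Binomial(n=5, p=0.099).
P(X=1) = C(5,1) · p^1 · (1−p)^4
= 5 · 0.099 · 0.65902 = 0.326215

0.3262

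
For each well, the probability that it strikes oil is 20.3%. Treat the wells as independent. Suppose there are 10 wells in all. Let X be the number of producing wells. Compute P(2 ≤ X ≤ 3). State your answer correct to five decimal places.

0.50696

X ~ Binomial(10, 0.203); P(2 ≤ X ≤ 3) = Σ C(10,k) p^k (1−p)^(10−k) over k:
  k=2: C(10,2)·0.203^2·0.797^8 = 0.3019056
  k=3: C(10,3)·0.203^3·0.797^7 = 0.2050584
Total = 0.5069640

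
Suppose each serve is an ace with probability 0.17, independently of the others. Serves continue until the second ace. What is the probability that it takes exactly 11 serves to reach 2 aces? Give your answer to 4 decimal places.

0.0540

Y = trial on which the second success occurs; negative binomial, r=2, p=0.17.
P(Y=11) = C(10,1) · p^2 · (1−p)^9
= 10 · 0.0289 · 0.18694 = 0.054026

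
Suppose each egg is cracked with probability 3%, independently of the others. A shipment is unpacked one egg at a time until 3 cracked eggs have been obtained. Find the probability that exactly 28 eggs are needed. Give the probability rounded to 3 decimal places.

Y = trial on which the third success occurs; negative binomial, r=3, p=0.03.
P(Y=28) = C(27,2) · p^3 · (1−p)^25
= 351 · 2.7e-05 · 0.46697 = 0.00443

0.004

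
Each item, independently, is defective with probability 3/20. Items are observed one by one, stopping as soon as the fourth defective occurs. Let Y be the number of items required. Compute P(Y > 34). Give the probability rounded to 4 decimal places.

Needing more than 34 items ⇔ fewer than 4 successes in the first 34. With X ~ Binomial(34, 0.15), P(Y > 34) = P(X ≤ 3).
  k=0: C(34,0)·0.15^0·0.85^34 = 0.003983
  k=1: C(34,1)·0.15^1·0.85^33 = 0.023900
  k=2: C(34,2)·0.15^2·0.85^32 = 0.069591
  k=3: C(34,3)·0.15^3·0.85^31 = 0.130994
P(X ≤ 3) = 0.228468

0.2285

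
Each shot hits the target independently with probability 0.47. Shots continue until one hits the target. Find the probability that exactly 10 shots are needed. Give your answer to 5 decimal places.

0.00155

Geometric (trials to first success), p = 0.47.
P(Y = 10) = (1−p)^9 · p = 0.0032998 · 0.47 = 0.0015509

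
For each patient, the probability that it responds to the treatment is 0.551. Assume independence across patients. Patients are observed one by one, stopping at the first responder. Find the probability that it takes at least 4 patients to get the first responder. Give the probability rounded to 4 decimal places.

0.0905

Y = number of patients to the first success; geometric, p = 0.551.
P(Y > 3) = P(first 3 all fail) = (1−p)^3 = 0.090519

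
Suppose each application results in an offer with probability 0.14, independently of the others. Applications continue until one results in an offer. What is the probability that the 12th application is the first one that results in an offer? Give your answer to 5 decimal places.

0.02664

Geometric (trials to first success), p = 0.14.
P(Y = 12) = (1−p)^11 · p = 0.19032 · 0.14 = 0.0266447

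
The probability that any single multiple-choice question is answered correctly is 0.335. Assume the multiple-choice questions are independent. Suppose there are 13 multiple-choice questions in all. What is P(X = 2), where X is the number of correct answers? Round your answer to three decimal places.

0.098

X ~ Binomial(n=13, p=0.335).
P(X=2) = C(13,2) · p^2 · (1−p)^11
= 78 · 0.11223 · 0.011247 = 0.09845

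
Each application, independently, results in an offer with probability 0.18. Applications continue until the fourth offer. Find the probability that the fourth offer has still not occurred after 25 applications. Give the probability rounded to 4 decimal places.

Needing more than 25 applications ⇔ fewer than 4 successes in the first 25. With X ~ Binomial(25, 0.18), P(Y > 25) = P(X ≤ 3).
  k=0: C(25,0)·0.18^0·0.82^25 = 0.007004
  k=1: C(25,1)·0.18^1·0.82^24 = 0.038437
  k=2: C(25,2)·0.18^2·0.82^23 = 0.101248
  k=3: C(25,3)·0.18^3·0.82^22 = 0.170392
P(X ≤ 3) = 0.317081

0.3171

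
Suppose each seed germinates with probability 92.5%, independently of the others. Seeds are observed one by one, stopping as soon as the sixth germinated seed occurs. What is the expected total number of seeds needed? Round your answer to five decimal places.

6.48649

Y = total seeds until the sixth success; negative binomial with r=6, p=0.925.
E[Y] = r / p = 6 / 0.925 = 6.4864865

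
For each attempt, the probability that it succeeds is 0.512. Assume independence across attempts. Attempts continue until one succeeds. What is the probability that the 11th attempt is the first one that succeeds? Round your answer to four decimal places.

0.0004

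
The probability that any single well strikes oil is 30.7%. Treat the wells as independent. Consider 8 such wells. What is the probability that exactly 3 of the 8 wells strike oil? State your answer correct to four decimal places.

0.2590

X ~ Binomial(n=8, p=0.307).
P(X=3) = C(8,3) · p^3 · (1−p)^5
= 56 · 0.028934 · 0.15983 = 0.258982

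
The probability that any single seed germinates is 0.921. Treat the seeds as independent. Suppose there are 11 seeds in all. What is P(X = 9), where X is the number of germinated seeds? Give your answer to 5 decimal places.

0.16366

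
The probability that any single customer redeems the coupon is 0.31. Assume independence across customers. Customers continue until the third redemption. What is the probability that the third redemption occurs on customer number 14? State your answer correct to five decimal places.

Y = trial on which the third success occurs; negative binomial, r=3, p=0.31.
P(Y=14) = C(13,2) · p^3 · (1−p)^11
= 78 · 0.029791 · 0.016879 = 0.0392211

0.03922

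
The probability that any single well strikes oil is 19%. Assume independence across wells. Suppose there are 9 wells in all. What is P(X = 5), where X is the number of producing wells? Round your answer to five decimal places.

0.01343

X ~ Binomial(n=9, p=0.19).
P(X=5) = C(9,5) · p^5 · (1−p)^4
= 126 · 0.00024761 · 0.43047 = 0.0134301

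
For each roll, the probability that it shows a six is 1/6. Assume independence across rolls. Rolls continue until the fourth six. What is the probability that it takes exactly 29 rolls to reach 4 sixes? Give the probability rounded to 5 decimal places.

Y = trial on which the fourth success occurs; negative binomial, r=4, p=0.166667.
P(Y=29) = C(28,3) · p^4 · (1−p)^25
= 3276 · 0.0007716 · 0.010483 = 0.0264977

0.02650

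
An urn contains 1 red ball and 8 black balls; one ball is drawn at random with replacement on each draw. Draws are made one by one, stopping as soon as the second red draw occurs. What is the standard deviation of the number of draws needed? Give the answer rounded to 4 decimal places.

12.0000

Y = total draws until the second success; negative binomial with r=2, p=0.111111.
SD(Y) = √[r(1−p)/p²] = √(144.000000) = 12.000000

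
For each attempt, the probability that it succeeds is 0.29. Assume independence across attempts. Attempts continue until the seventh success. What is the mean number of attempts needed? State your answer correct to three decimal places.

24.138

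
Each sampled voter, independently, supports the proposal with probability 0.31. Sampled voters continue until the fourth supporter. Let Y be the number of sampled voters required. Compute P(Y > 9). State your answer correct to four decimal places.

0.7065

Needing more than 9 sampled voters ⇔ fewer than 4 successes in the first 9. With X ~ Binomial(9, 0.31), P(Y > 9) = P(X ≤ 3).
  k=0: C(9,0)·0.31^0·0.69^9 = 0.035452
  k=1: C(9,1)·0.31^1·0.69^8 = 0.143350
  k=2: C(9,2)·0.31^2·0.69^7 = 0.257614
  k=3: C(9,3)·0.31^3·0.69^6 = 0.270059
P(X ≤ 3) = 0.706475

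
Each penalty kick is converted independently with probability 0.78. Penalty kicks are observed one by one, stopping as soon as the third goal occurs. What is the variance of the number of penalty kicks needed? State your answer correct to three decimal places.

1.085

Y = total penalty kicks until the third success; negative binomial with r=3, p=0.78.
Var(Y) = r(1−p)/p² = 3·0.22 / 0.78² = 1.08481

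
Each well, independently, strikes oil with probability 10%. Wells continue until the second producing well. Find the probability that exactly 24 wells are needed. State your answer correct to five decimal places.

0.02265

Y = trial on which the second success occurs; negative binomial, r=2, p=0.10.
P(Y=24) = C(23,1) · p^2 · (1−p)^22
= 23 · 0.01 · 0.098477 = 0.0226497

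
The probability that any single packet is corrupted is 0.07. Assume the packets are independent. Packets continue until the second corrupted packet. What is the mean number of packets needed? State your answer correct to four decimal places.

Y = total packets until the second success; negative binomial with r=2, p=0.07.
E[Y] = r / p = 2 / 0.07 = 28.571429

28.5714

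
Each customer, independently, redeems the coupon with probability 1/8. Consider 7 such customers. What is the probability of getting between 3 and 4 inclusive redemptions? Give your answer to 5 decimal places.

0.04580

X ~ Binomial(7, 0.125); P(3 ≤ X ≤ 4) = Σ C(7,k) p^k (1−p)^(7−k) over k:
  k=3: C(7,3)·0.125^3·0.875^4 = 0.0400710
  k=4: C(7,4)·0.125^4·0.875^3 = 0.0057244
Total = 0.0457954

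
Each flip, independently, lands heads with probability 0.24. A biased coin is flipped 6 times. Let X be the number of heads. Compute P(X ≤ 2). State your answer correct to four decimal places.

X ~ Binomial(6, 0.24); P(X ≤ 2) = Σ C(6,k) p^k (1−p)^(6−k) over k:
  k=0: C(6,0)·0.24^0·0.76^6 = 0.192700
  k=1: C(6,1)·0.24^1·0.76^5 = 0.365116
  k=2: C(6,2)·0.24^2·0.76^4 = 0.288249
Total = 0.846065

0.8461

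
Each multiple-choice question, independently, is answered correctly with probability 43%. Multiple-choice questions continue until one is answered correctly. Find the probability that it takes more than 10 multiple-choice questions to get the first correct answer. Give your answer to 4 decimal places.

0.0036

Y = number of multiple-choice questions to the first success; geometric, p = 0.43.
P(Y > 10) = P(first 10 all fail) = (1−p)^10 = 0.003620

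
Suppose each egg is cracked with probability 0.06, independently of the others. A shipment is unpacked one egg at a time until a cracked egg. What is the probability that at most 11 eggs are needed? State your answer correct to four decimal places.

0.4937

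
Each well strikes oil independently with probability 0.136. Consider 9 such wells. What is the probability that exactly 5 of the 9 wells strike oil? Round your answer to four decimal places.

X ~ Binomial(n=9, p=0.136).
P(X=5) = C(9,5) · p^5 · (1−p)^4
= 126 · 4.6526e-05 · 0.55726 = 0.003267

0.0033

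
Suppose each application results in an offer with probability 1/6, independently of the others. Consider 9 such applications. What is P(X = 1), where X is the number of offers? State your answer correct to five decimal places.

0.34885

X ~ Binomial(n=9, p=0.166667).
P(X=1) = C(9,1) · p^1 · (1−p)^8
= 9 · 0.16667 · 0.23257 = 0.3488521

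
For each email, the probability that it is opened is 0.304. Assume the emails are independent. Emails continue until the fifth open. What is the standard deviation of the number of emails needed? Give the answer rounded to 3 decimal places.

Y = total emails until the fifth success; negative binomial with r=5, p=0.304.
SD(Y) = √[r(1−p)/p²] = √(37.65582) = 6.13643

6.136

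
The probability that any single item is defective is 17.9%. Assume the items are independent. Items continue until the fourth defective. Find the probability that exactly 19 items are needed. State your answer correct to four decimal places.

0.0435

Y = trial on which the fourth success occurs; negative binomial, r=4, p=0.179.
P(Y=19) = C(18,3) · p^4 · (1−p)^15
= 816 · 0.0010266 · 0.051898 = 0.043476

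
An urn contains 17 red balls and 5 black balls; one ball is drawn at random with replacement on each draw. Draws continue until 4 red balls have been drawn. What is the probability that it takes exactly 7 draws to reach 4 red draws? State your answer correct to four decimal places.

0.0837

Y = trial on which the fourth success occurs; negative binomial, r=4, p=0.772727.
P(Y=7) = C(6,3) · p^4 · (1−p)^3
= 20 · 0.35654 · 0.011739 = 0.083710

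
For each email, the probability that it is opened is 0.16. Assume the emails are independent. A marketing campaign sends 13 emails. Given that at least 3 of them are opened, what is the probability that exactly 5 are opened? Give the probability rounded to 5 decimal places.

0.09660

X ~ Binomial(13, 0.16). Want P(X=5 | X≥3) = P(X=5) / P(X≥3).
P(X=5) = C(13,5)·0.16^5·0.84^8 = 0.0334513
P(X≥3) = 1 − 0.1036647 − 0.2566934 − 0.2933639 = 0.3462780
Ratio = 0.0334513 / 0.3462780 = 0.0966024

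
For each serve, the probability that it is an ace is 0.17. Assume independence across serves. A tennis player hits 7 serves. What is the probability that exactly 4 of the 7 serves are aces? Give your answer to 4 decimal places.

X ~ Binomial(n=7, p=0.17).
P(X=4) = C(7,4) · p^4 · (1−p)^3
= 35 · 0.00083521 · 0.57179 = 0.016715

0.0167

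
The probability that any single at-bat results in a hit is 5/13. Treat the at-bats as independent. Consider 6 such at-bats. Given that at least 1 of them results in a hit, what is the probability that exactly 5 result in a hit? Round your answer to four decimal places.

0.0329

X ~ Binomial(6, 0.384615). Want P(X=5 | X≥1) = P(X=5) / P(X≥1).
P(X=5) = C(6,5)·0.384615^5·0.615385^1 = 0.031076
P(X≥1) = 1 − 0.054310 = 0.945690
Ratio = 0.031076 / 0.945690 = 0.032861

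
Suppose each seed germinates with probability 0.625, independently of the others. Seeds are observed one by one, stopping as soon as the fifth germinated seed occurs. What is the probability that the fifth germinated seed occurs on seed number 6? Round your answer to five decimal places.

0.17881

Y = trial on which the fifth success occurs; negative binomial, r=5, p=0.625.
P(Y=6) = C(5,4) · p^5 · (1−p)^1
= 5 · 0.095367 · 0.375 = 0.1788139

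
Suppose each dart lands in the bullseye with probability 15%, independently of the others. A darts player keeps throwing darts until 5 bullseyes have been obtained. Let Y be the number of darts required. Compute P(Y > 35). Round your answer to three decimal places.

Needing more than 35 darts ⇔ fewer than 5 successes in the first 35. With X ~ Binomial(35, 0.15), P(Y > 35) = P(X ≤ 4).
  k=0: C(35,0)·0.15^0·0.85^35 = 0.00339
  k=1: C(35,1)·0.15^1·0.85^34 = 0.02091
  k=2: C(35,2)·0.15^2·0.85^33 = 0.06274
  k=3: C(35,3)·0.15^3·0.85^32 = 0.12178
  k=4: C(35,4)·0.15^4·0.85^31 = 0.17193
P(X ≤ 4) = 0.38075

0.381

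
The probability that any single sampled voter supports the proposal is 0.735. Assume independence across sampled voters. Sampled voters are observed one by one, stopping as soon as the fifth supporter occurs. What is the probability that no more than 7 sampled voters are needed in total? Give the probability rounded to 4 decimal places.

0.7247

Finishing within 7 sampled voters ⇔ at least 5 successes in the first 7. With X ~ Binomial(7, 0.735), P(Y ≤ 7) = 1 − P(X ≤ 4).
  k=0: C(7,0)·0.735^0·0.265^7 = 0.000092
  k=1: C(7,1)·0.735^1·0.265^6 = 0.001782
  k=2: C(7,2)·0.735^2·0.265^5 = 0.014826
  k=3: C(7,3)·0.735^3·0.265^4 = 0.068535
  k=4: C(7,4)·0.735^4·0.265^3 = 0.190088
1 − 0.275323 = 0.724677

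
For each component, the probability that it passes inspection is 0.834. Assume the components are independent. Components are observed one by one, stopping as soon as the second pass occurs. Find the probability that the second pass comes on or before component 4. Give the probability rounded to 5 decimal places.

0.98398

Finishing within 4 components ⇔ at least 2 successes in the first 4. With X ~ Binomial(4, 0.834), P(Y ≤ 4) = 1 − P(X ≤ 1).
  k=0: C(4,0)·0.834^0·0.166^4 = 0.0007593
  k=1: C(4,1)·0.834^1·0.166^3 = 0.0152599
1 − 0.0160192 = 0.9839808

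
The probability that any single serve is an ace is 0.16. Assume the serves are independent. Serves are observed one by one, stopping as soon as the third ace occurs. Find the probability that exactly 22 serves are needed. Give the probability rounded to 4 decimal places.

Y = trial on which the third success occurs; negative binomial, r=3, p=0.16.
P(Y=22) = C(21,2) · p^3 · (1−p)^19
= 210 · 0.004096 · 0.036417 = 0.031325

0.0313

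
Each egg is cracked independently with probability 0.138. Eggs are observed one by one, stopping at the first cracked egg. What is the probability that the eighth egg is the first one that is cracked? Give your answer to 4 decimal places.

Geometric (trials to first success), p = 0.138.
P(Y = 8) = (1−p)^7 · p = 0.35363 · 0.138 = 0.048801

0.0488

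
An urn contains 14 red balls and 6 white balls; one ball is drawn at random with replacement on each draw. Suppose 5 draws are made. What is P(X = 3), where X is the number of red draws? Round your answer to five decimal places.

0.30870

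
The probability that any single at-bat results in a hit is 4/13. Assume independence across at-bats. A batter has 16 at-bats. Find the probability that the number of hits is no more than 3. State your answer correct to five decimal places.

X ~ Binomial(16, 0.307692); P(X ≤ 3) = Σ C(16,k) p^k (1−p)^(16−k) over k:
  k=0: C(16,0)·0.307692^0·0.692308^16 = 0.0027848
  k=1: C(16,1)·0.307692^1·0.692308^15 = 0.0198027
  k=2: C(16,2)·0.307692^2·0.692308^14 = 0.0660089
  k=3: C(16,3)·0.307692^3·0.692308^13 = 0.1369074
Total = 0.2255038

0.22550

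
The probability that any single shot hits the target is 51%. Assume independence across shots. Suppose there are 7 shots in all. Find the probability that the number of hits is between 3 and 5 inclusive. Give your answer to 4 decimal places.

0.7202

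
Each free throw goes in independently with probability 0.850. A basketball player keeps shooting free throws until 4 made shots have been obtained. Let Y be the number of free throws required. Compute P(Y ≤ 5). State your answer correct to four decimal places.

0.8352

Finishing within 5 free throws ⇔ at least 4 successes in the first 5. With X ~ Binomial(5, 0.85), P(Y ≤ 5) = 1 − P(X ≤ 3).
  k=0: C(5,0)·0.85^0·0.15^5 = 0.000076
  k=1: C(5,1)·0.85^1·0.15^4 = 0.002152
  k=2: C(5,2)·0.85^2·0.15^3 = 0.024384
  k=3: C(5,3)·0.85^3·0.15^2 = 0.138178
1 − 0.164790 = 0.835210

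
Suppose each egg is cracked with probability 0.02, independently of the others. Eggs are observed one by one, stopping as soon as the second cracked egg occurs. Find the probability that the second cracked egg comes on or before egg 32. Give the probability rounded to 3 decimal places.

0.134

Finishing within 32 eggs ⇔ at least 2 successes in the first 32. With X ~ Binomial(32, 0.02), P(Y ≤ 32) = 1 − P(X ≤ 1).
  k=0: C(32,0)·0.02^0·0.98^32 = 0.52388
  k=1: C(32,1)·0.02^1·0.98^31 = 0.34213
1 − 0.86601 = 0.13399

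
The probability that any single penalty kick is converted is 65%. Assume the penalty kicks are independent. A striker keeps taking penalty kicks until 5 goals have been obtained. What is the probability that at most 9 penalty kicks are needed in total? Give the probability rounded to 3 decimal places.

0.828

Finishing within 9 penalty kicks ⇔ at least 5 successes in the first 9. With X ~ Binomial(9, 0.65), P(Y ≤ 9) = 1 − P(X ≤ 4).
  k=0: C(9,0)·0.65^0·0.35^9 = 0.00008
  k=1: C(9,1)·0.65^1·0.35^8 = 0.00132
  k=2: C(9,2)·0.65^2·0.35^7 = 0.00979
  k=3: C(9,3)·0.65^3·0.35^6 = 0.04241
  k=4: C(9,4)·0.65^4·0.35^5 = 0.11813
1 − 0.17172 = 0.82828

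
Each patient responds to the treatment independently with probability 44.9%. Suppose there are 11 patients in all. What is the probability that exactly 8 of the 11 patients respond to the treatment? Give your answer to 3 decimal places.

0.046

X ~ Binomial(n=11, p=0.449).
P(X=8) = C(11,8) · p^8 · (1−p)^3
= 165 · 0.0016519 · 0.16728 = 0.04559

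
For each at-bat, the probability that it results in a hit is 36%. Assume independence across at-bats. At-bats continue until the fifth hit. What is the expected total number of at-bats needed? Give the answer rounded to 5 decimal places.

13.88889

Y = total at-bats until the fifth success; negative binomial with r=5, p=0.36.
E[Y] = r / p = 5 / 0.36 = 13.8888889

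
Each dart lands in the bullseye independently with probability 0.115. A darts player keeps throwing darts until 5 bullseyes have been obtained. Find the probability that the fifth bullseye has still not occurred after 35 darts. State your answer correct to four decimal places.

Needing more than 35 darts ⇔ fewer than 5 successes in the first 35. With X ~ Binomial(35, 0.115), P(Y > 35) = P(X ≤ 4).
  k=0: C(35,0)·0.115^0·0.885^35 = 0.013900
  k=1: C(35,1)·0.115^1·0.885^34 = 0.063217
  k=2: C(35,2)·0.115^2·0.885^33 = 0.139650
  k=3: C(35,3)·0.115^3·0.885^32 = 0.199613
  k=4: C(35,4)·0.115^4·0.885^31 = 0.207507
P(X ≤ 4) = 0.623887

0.6239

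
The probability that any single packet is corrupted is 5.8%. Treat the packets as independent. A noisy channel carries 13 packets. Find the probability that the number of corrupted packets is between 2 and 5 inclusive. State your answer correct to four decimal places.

0.1719

X ~ Binomial(13, 0.058); P(2 ≤ X ≤ 5) = Σ C(13,k) p^k (1−p)^(13−k) over k:
  k=2: C(13,2)·0.058^2·0.942^11 = 0.135991
  k=3: C(13,3)·0.058^3·0.942^10 = 0.030701
  k=4: C(13,4)·0.058^4·0.942^9 = 0.004726
  k=5: C(13,5)·0.058^5·0.942^8 = 0.000524
Total = 0.171942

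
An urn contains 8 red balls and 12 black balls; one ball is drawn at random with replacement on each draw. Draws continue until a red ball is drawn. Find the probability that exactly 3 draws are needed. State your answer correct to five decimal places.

0.14400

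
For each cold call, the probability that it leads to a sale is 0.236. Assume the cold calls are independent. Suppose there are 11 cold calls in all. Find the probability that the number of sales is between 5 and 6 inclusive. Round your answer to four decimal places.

X ~ Binomial(11, 0.236); P(5 ≤ X ≤ 6) = Σ C(11,k) p^k (1−p)^(11−k) over k:
  k=5: C(11,5)·0.236^5·0.764^6 = 0.067261
  k=6: C(11,6)·0.236^6·0.764^5 = 0.020777
Total = 0.088038

0.0880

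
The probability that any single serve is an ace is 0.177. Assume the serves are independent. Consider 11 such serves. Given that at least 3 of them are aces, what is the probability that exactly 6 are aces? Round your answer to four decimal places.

0.0175

X ~ Binomial(11, 0.177). Want P(X=6 | X≥3) = P(X=6) / P(X≥3).
P(X=6) = C(11,6)·0.177^6·0.823^5 = 0.005364
P(X≥3) = 1 − 0.117327 − 0.277565 − 0.298475 = 0.306633
Ratio = 0.005364 / 0.306633 = 0.017493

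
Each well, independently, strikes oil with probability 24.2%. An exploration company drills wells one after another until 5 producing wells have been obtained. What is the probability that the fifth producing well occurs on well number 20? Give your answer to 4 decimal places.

0.0504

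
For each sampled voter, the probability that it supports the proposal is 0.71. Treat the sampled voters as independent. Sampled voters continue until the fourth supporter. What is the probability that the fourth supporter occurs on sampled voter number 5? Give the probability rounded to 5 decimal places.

0.29478

Y = trial on which the fourth success occurs; negative binomial, r=4, p=0.71.
P(Y=5) = C(4,3) · p^4 · (1−p)^1
= 4 · 0.25412 · 0.29 = 0.2947755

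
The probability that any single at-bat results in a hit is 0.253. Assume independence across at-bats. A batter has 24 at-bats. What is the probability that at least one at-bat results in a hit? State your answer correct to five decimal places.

P(at least one) = 1 − P(none) = 1 − (1 − 0.253)^24
= 1 − 0.0009114 = 0.9990886

0.99909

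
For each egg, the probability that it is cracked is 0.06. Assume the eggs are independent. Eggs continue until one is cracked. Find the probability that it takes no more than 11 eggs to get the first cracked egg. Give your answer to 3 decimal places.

Y = number of eggs to the first success; geometric, p = 0.06.
P(Y ≤ 11) = 1 − (1−p)^11 = 1 − 0.50630 = 0.49370

0.494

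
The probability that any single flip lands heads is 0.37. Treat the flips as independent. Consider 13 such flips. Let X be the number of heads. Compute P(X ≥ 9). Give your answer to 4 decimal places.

X ~ Binomial(13, 0.37); P(X ≥ 9) = Σ C(13,k) p^k (1−p)^(13−k) over k:
  k=9: C(13,9)·0.37^9·0.63^4 = 0.014638
  k=10: C(13,10)·0.37^10·0.63^3 = 0.003439
  k=11: C(13,11)·0.37^11·0.63^2 = 0.000551
  k=12: C(13,12)·0.37^12·0.63^1 = 0.000054
  k=13: C(13,13)·0.37^13·0.63^0 = 0.000002
Total = 0.018684

0.0187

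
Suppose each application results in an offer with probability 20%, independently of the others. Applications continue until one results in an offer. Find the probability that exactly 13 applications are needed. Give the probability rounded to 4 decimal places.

0.0137

Geometric (trials to first success), p = 0.20.
P(Y = 13) = (1−p)^12 · p = 0.068719 · 0.20 = 0.013744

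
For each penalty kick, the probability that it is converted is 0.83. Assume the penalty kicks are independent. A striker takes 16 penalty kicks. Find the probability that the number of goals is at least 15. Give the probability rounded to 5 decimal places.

X ~ Binomial(16, 0.83); P(X ≥ 15) = Σ C(16,k) p^k (1−p)^(16−k) over k:
  k=15: C(16,15)·0.83^15·0.17^1 = 0.1662418
  k=16: C(16,16)·0.83^16·0.17^0 = 0.0507282
Total = 0.2169700

0.21697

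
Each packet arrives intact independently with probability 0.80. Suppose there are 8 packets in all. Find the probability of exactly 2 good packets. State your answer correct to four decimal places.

X ~ Binomial(n=8, p=0.80).
P(X=2) = C(8,2) · p^2 · (1−p)^6
= 28 · 0.64 · 6.4e-05 = 0.001147

0.0011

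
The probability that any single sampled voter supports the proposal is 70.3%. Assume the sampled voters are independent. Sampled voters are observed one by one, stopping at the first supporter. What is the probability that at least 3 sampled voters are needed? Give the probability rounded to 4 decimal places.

Y = number of sampled voters to the first success; geometric, p = 0.703.
P(Y > 2) = P(first 2 all fail) = (1−p)^2 = 0.088209

0.0882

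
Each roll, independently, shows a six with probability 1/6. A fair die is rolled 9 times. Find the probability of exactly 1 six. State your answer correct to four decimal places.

0.3489

X ~ Binomial(n=9, p=0.166667).
P(X=1) = C(9,1) · p^1 · (1−p)^8
= 9 · 0.16667 · 0.23257 = 0.348852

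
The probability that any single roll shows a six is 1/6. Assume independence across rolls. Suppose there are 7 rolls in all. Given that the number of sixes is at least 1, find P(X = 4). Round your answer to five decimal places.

0.02168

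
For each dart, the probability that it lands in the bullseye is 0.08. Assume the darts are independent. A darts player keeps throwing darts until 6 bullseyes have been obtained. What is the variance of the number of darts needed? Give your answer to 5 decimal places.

Y = total darts until the sixth success; negative binomial with r=6, p=0.08.
Var(Y) = r(1−p)/p² = 6·0.92 / 0.08² = 862.5000000

862.50000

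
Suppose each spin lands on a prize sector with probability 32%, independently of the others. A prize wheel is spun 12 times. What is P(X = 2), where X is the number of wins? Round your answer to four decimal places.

X ~ Binomial(n=12, p=0.32).
P(X=2) = C(12,2) · p^2 · (1−p)^10
= 66 · 0.1024 · 0.021139 = 0.142867

0.1429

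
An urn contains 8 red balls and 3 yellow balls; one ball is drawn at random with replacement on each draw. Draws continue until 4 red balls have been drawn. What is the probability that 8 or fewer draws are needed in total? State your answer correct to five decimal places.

0.96072

Finishing within 8 draws ⇔ at least 4 successes in the first 8. With X ~ Binomial(8, 0.727273), P(Y ≤ 8) = 1 − P(X ≤ 3).
  k=0: C(8,0)·0.727273^0·0.272727^8 = 0.0000306
  k=1: C(8,1)·0.727273^1·0.272727^7 = 0.0006530
  k=2: C(8,2)·0.727273^2·0.272727^6 = 0.0060943
  k=3: C(8,3)·0.727273^3·0.272727^5 = 0.0325030
1 − 0.0392808 = 0.9607192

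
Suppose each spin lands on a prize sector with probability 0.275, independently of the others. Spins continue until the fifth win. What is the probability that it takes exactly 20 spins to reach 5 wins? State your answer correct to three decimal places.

Y = trial on which the fifth success occurs; negative binomial, r=5, p=0.275.
P(Y=20) = C(19,4) · p^5 · (1−p)^15
= 3876 · 0.0015728 · 0.0080366 = 0.04899

0.049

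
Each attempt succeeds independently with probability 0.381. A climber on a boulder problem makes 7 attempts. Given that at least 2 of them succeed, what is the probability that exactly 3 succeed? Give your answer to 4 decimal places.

X ~ Binomial(7, 0.381). Want P(X=3 | X≥2) = P(X=3) / P(X≥2).
P(X=3) = C(7,3)·0.381^3·0.619^4 = 0.284188
P(X≥2) = 1 − 0.034820 − 0.150026 = 0.815153
Ratio = 0.284188 / 0.815153 = 0.348631

0.3486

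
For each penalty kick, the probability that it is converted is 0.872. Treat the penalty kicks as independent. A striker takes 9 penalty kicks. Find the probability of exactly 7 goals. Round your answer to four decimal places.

0.2261

X ~ Binomial(n=9, p=0.872).
P(X=7) = C(9,7) · p^7 · (1−p)^2
= 36 · 0.38337 · 0.016384 = 0.226119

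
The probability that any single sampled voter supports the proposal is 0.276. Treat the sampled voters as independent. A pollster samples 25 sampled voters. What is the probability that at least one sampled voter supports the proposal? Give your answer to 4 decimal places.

P(at least one) = 1 − P(none) = 1 − (1 − 0.276)^25
= 1 − 0.000312 = 0.999688

0.9997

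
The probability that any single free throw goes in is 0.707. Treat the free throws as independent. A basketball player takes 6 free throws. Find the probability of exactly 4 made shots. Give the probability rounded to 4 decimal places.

0.3217

X ~ Binomial(n=6, p=0.707).
P(X=4) = C(6,4) · p^4 · (1−p)^2
= 15 · 0.24985 · 0.085849 = 0.321739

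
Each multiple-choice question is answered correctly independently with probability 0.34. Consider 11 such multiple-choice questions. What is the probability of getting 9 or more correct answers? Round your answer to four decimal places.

0.0016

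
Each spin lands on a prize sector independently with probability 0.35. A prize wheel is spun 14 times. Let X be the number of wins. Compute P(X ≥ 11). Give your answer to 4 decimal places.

0.0011

X ~ Binomial(14, 0.35); P(X ≥ 11) = Σ C(14,k) p^k (1−p)^(14−k) over k:
  k=11: C(14,11)·0.35^11·0.65^3 = 0.000965
  k=12: C(14,12)·0.35^12·0.65^2 = 0.000130
  k=13: C(14,13)·0.35^13·0.65^1 = 0.000011
  k=14: C(14,14)·0.35^14·0.65^0 = 0.000000
Total = 0.001106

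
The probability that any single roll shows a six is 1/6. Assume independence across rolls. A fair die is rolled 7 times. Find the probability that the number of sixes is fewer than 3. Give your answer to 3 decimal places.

X ~ Binomial(7, 0.166667); P(X ≤ 2) = Σ C(7,k) p^k (1−p)^(7−k) over k:
  k=0: C(7,0)·0.166667^0·0.833333^7 = 0.27908
  k=1: C(7,1)·0.166667^1·0.833333^6 = 0.39071
  k=2: C(7,2)·0.166667^2·0.833333^5 = 0.23443
Total = 0.90422

0.904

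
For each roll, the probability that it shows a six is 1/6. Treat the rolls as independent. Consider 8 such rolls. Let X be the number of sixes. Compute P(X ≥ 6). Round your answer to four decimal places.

X ~ Binomial(8, 0.166667); P(X ≥ 6) = Σ C(8,k) p^k (1−p)^(8−k) over k:
  k=6: C(8,6)·0.166667^6·0.833333^2 = 0.000417
  k=7: C(8,7)·0.166667^7·0.833333^1 = 0.000024
  k=8: C(8,8)·0.166667^8·0.833333^0 = 0.000001
Total = 0.000441

0.0004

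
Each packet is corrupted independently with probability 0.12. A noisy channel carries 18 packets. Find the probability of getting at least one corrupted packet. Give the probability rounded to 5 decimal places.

0.89984

P(at least one) = 1 − P(none) = 1 − (1 − 0.12)^18
= 1 − 0.1001586 = 0.8998414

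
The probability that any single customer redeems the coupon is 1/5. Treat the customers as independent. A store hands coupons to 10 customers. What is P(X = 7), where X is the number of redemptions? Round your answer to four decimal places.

0.0008

X ~ Binomial(n=10, p=0.20).
P(X=7) = C(10,7) · p^7 · (1−p)^3
= 120 · 1.28e-05 · 0.512 = 0.000786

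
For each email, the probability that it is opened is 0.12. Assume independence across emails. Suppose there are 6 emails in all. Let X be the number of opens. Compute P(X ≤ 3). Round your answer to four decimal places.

X ~ Binomial(6, 0.12); P(X ≤ 3) = Σ C(6,k) p^k (1−p)^(6−k) over k:
  k=0: C(6,0)·0.12^0·0.88^6 = 0.464404
  k=1: C(6,1)·0.12^1·0.88^5 = 0.379967
  k=2: C(6,2)·0.12^2·0.88^4 = 0.129534
  k=3: C(6,3)·0.12^3·0.88^3 = 0.023552
Total = 0.997457

0.9975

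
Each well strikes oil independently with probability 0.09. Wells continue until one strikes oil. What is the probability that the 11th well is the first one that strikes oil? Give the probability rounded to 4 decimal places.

Geometric (trials to first success), p = 0.09.
P(Y = 11) = (1−p)^10 · p = 0.38942 · 0.09 = 0.035047

0.0350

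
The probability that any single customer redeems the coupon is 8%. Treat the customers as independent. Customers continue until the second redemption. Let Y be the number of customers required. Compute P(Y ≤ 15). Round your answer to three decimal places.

Finishing within 15 customers ⇔ at least 2 successes in the first 15. With X ~ Binomial(15, 0.08), P(Y ≤ 15) = 1 − P(X ≤ 1).
  k=0: C(15,0)·0.08^0·0.92^15 = 0.28630
  k=1: C(15,1)·0.08^1·0.92^14 = 0.37343
1 − 0.65973 = 0.34027

0.340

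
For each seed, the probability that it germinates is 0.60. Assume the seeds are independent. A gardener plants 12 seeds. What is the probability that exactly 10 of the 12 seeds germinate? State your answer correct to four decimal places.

0.0639

X ~ Binomial(n=12, p=0.60).
P(X=10) = C(12,10) · p^10 · (1−p)^2
= 66 · 0.0060466 · 0.16 = 0.063852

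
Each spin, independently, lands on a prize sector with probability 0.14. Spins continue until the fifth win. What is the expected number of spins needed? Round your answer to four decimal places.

35.7143

Y = total spins until the fifth success; negative binomial with r=5, p=0.14.
E[Y] = r / p = 5 / 0.14 = 35.714286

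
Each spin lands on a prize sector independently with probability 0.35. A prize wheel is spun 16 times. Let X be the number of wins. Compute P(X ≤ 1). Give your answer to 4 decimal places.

0.0098

X ~ Binomial(16, 0.35); P(X ≤ 1) = Σ C(16,k) p^k (1−p)^(16−k) over k:
  k=0: C(16,0)·0.35^0·0.65^16 = 0.001015
  k=1: C(16,1)·0.35^1·0.65^15 = 0.008748
Total = 0.009763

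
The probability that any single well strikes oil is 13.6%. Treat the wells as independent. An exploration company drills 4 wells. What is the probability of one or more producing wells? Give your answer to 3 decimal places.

P(at least one) = 1 − P(none) = 1 − (1 − 0.136)^4
= 1 − 0.55726 = 0.44274

0.443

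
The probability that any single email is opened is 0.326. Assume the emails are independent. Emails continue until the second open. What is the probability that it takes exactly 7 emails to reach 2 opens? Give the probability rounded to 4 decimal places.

Y = trial on which the second success occurs; negative binomial, r=2, p=0.326.
P(Y=7) = C(6,1) · p^2 · (1−p)^5
= 6 · 0.10628 · 0.13909 = 0.088692

0.0887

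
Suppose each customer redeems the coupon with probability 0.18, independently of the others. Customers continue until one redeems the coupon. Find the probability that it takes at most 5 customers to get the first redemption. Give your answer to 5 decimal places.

0.62926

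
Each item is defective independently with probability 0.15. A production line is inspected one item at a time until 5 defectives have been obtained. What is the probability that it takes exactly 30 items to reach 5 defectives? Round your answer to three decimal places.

0.031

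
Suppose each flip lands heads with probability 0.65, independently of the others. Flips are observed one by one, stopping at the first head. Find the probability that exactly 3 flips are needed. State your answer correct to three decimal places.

Geometric (trials to first success), p = 0.65.
P(Y = 3) = (1−p)^2 · p = 0.1225 · 0.65 = 0.07963

0.080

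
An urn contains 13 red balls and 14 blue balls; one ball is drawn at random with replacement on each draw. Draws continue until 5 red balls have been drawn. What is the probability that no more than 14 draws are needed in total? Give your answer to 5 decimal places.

Finishing within 14 draws ⇔ at least 5 successes in the first 14. With X ~ Binomial(14, 0.481481), P(Y ≤ 14) = 1 − P(X ≤ 4).
  k=0: C(14,0)·0.481481^0·0.518519^14 = 0.0001016
  k=1: C(14,1)·0.481481^1·0.518519^13 = 0.0013202
  k=2: C(14,2)·0.481481^2·0.518519^12 = 0.0079684
  k=3: C(14,3)·0.481481^3·0.518519^11 = 0.0295970
  k=4: C(14,4)·0.481481^4·0.518519^10 = 0.0755780
1 − 0.1145651 = 0.8854349

0.88543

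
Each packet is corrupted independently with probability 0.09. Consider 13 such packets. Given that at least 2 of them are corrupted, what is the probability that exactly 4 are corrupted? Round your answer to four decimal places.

0.0610

X ~ Binomial(13, 0.09). Want P(X=4 | X≥2) = P(X=4) / P(X≥2).
P(X=4) = C(13,4)·0.09^4·0.91^9 = 0.020075
P(X≥2) = 1 − 0.293453 − 0.377296 = 0.329251
Ratio = 0.020075 / 0.329251 = 0.060971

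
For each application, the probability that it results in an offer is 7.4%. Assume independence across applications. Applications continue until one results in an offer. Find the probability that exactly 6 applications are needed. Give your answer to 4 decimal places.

Geometric (trials to first success), p = 0.074.
P(Y = 6) = (1−p)^5 · p = 0.68086 · 0.074 = 0.050383

0.0504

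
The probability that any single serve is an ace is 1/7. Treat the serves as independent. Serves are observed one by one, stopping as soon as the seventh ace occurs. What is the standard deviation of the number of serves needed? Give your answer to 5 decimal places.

Y = total serves until the seventh success; negative binomial with r=7, p=0.142857.
SD(Y) = √[r(1−p)/p²] = √(294.0000000) = 17.1464282

17.14643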